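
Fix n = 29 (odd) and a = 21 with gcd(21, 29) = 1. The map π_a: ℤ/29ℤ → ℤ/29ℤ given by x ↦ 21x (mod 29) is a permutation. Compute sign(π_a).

-1

Orbit of 20 under x↦21x: [20, 14, 4, 26, 24, 11, 28]… (length divides ord_29(21)).
2 cycles of lengths [28, 1].
29 − 2 = 27 transpositions; sign(π) = (−1)^27 = -1.
Check: (21/29) = -1 by Zolotarev.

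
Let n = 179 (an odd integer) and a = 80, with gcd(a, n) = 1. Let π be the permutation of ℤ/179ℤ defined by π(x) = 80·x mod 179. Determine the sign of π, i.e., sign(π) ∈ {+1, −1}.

Trace 27: π^k(27) = [27, 12, 65, 9, 4, 141, 3] for k=0..6.
3 cycles of lengths [89, 89, 1].
n − c = 179 − 3 = 176; sign = (−1)^176 = +1.
Via Zolotarev, sign(π_{80}) = (80|179) = +1.

+1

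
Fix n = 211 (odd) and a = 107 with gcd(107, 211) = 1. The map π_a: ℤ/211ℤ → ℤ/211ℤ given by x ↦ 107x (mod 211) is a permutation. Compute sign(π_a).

Trace 1: π^k(1) = [1, 107, 55, 188, 71] for k=0..4.
The orbit structure of x ↦ 107x mod 211: 43 orbits of sizes [5, 5, 5, 5, 5, 5, 5, 5, 5, 5, 5, 5, 5, 5, 5, 5, 5, 5, 5, 5, 5, 5, 5, 5, 5, 5, 5, 5, 5, 5, 5, 5, 5, 5, 5, 5, 5, 5, 5, 5, 5, 5, 1].
211 − 43 = 168 transpositions; sign(π) = (−1)^168 = +1.
Via Zolotarev, sign(π_{107}) = (107|211) = +1.

+1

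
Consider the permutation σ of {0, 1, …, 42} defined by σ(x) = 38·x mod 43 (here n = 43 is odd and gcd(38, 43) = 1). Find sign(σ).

+1

Start at x=14: 14 → 16 → 6 → 13 → 21 → 24 → 9 → … (one orbit).
Decompose π into cycles: lengths [21, 21, 1] (3 cycles, including the fixed point 0).
n − c = 43 − 3 = 40; sign = (−1)^40 = +1.
(38|43)_J = +1 (Zolotarev's lemma cross-check).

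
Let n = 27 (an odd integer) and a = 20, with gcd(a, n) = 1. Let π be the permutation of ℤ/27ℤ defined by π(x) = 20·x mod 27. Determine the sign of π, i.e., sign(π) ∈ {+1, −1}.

Trace 26: π^k(26) = [26, 7, 5, 19, 2, 13, 17] for k=0..6.
π_20 has 4 disjoint cycles with lengths [18, 6, 2, 1] on {0,…,26}.
n − c = 27 − 4 = 23; sign = (−1)^23 = -1.

-1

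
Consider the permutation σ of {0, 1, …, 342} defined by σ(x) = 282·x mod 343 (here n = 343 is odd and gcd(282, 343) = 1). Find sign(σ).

+1

Orbit of 302 under x↦282x: [302, 100, 74, 288, 268, 116, 127]… (length divides ord_343(282)).
7 cycles of lengths [147, 147, 21, 21, 3, 3, 1].
7 cycles on 343: each ℓ→(−1)^(ℓ−1), product (−1)^336 = +1.
Check: (282/343) = +1 by Zolotarev.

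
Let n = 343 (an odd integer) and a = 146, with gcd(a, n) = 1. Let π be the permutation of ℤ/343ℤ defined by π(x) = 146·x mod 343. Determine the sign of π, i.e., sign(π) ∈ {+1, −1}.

Trace 244: π^k(244) = [244, 295, 195, 1, 146, 50, 97] for k=0..6.
π_146 has 46 disjoint cycles with lengths [14, 14, 14, 14, 14, 14, 14, 14, 14, 14, 14, 14, 14, 14, 14, 14, 14, 14, 14, 14, 14, 2, 2, 2, 2, 2, 2, 2, 2, 2, 2, 2, 2, 2, 2, 2, 2, 2, 2, 2, 2, 2, 2, 2, 2, 1] on {0,…,342}.
46 cycles on 343: each ℓ→(−1)^(ℓ−1), product (−1)^297 = -1.
Zolotarev: (146|343) = -1, matching the cycle-count sign.

-1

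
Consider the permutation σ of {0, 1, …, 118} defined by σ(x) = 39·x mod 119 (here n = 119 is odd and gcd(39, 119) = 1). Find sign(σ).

-1

Orbit of 95 under x↦39x: [95, 16, 29, 60, 79, 106, 88]… (length divides ord_119(39)).
6 cycles of lengths [48, 48, 16, 3, 3, 1].
n − c = 119 − 6 = 113; sign = (−1)^113 = -1.
Zolotarev: (39|119) = -1, matching the cycle-count sign.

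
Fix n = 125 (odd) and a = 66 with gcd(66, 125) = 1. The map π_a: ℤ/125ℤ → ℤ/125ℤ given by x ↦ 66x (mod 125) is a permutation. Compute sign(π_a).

Trace 26: π^k(26) = [26, 91, 6, 21, 11, 101, 41] for k=0..6.
Cycle type of π: 25×4 + 5×4 + 1×5; total 13 cycles.
sign(π) = (−1)^{n − #cycles} = (−1)^{125−13} = (−1)^112 = +1.
Check: (66/125) = +1 by Zolotarev.

+1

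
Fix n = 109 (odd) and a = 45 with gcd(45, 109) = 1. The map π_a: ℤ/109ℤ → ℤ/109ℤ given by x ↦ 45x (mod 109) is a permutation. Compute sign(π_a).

+1

Trace 1: π^k(1) = [1, 45, 63] for k=0..2.
Cycle lengths of π_45 on ℤ/109ℤ: [3, 3, 3, 3, 3, 3, 3, 3, 3, 3, 3, 3, 3, 3, 3, 3, 3, 3, 3, 3, 3, 3, 3, 3, 3, 3, 3, 3, 3, 3, 3, 3, 3, 3, 3, 3, 1]; 37 cycles in total.
sign(π) = (−1)^{n − #cycles} = (−1)^{109−37} = (−1)^72 = +1.
The Jacobi symbol (45|109) = +1 (Zolotarev) agrees.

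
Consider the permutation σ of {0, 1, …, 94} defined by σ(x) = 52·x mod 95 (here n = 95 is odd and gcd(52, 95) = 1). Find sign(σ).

Start at x=22: 22 → 4 → 18 → 81 → 32 → 49 → 78 → … (one orbit).
The orbit structure of x ↦ 52x mod 95: 5 orbits of sizes [36, 36, 18, 4, 1].
5 cycles on 95: each ℓ→(−1)^(ℓ−1), product (−1)^90 = +1.

+1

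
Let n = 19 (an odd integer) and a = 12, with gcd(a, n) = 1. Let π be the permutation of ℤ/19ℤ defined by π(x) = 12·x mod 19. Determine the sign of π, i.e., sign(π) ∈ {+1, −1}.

-1

Start at x=7: 7 → 8 → 1 → 12 → 11 → 18 → 7 (one orbit).
Decompose π into cycles: lengths [6, 6, 6, 1] (4 cycles, including the fixed point 0).
Σ(ℓ_i−1) = 19−4 = 15; sign = (−1)^15 = -1.
Zolotarev: (12|19) = -1, matching the cycle-count sign.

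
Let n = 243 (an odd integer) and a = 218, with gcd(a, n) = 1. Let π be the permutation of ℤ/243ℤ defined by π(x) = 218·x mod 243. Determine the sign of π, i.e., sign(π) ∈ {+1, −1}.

-1

Start at x=185: 185 → 235 → 200 → 103 → 98 → 223 → 14 → … (one orbit).
Cycle lengths of π_218 on ℤ/243ℤ: [162, 54, 18, 6, 2, 1]; 6 cycles in total.
With 6 cycles on 243 points, sign = (−1)^{243−6} = -1.
Via Zolotarev, sign(π_{218}) = (218|243) = -1.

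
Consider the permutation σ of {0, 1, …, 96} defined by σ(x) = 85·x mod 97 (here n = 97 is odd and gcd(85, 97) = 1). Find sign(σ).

+1

Orbit of 27 under x↦85x: [27, 64, 8, 1, 85, 47, 18]… (length divides ord_97(85)).
Cycle lengths of π_85 on ℤ/97ℤ: [16, 16, 16, 16, 16, 16, 1]; 7 cycles in total.
sign(π) = (−1)^{n − #cycles} = (−1)^{97−7} = (−1)^90 = +1.
The Jacobi symbol (85|97) = +1 (Zolotarev) agrees.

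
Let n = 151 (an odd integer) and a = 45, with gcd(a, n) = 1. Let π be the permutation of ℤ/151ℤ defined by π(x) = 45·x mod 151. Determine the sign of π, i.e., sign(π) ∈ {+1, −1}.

+1

Start at x=81: 81 → 21 → 39 → 94 → 2 → 90 → 124 → … (one orbit).
Decompose π into cycles: lengths [75, 75, 1] (3 cycles, including the fixed point 0).
With 3 cycles on 151 points, sign = (−1)^{151−3} = +1.
Via Zolotarev, sign(π_{45}) = (45|151) = +1.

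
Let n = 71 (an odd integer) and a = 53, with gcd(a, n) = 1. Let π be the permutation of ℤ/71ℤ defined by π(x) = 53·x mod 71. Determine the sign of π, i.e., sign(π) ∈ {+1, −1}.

-1

Orbit of 51 under x↦53x: [51, 5, 52, 58, 21, 48, 59]… (length divides ord_71(53)).
Cycle lengths of π_53 on ℤ/71ℤ: [70, 1]; 2 cycles in total.
2 cycles on 71: each ℓ→(−1)^(ℓ−1), product (−1)^69 = -1.
The Jacobi symbol (53|71) = -1 (Zolotarev) agrees.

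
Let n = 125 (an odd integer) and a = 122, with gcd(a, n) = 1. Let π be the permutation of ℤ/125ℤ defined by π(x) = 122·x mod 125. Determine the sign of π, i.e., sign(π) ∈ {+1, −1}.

Trace 1: π^k(1) = [1, 122, 9, 98, 81, 7, 104] for k=0..6.
Cycle lengths of π_122 on ℤ/125ℤ: [100, 20, 4, 1]; 4 cycles in total.
With 4 cycles on 125 points, sign = (−1)^{125−4} = -1.

-1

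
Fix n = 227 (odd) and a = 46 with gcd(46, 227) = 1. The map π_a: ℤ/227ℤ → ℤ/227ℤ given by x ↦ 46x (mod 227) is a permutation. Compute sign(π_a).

Orbit of 180 under x↦46x: [180, 108, 201, 166, 145, 87, 143]… (length divides ord_227(46)).
2 cycles of lengths [226, 1].
Σ(ℓ_i−1) = 227−2 = 225; sign = (−1)^225 = -1.

-1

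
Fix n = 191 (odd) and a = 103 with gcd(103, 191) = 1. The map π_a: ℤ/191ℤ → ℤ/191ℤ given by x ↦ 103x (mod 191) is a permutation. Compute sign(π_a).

+1

Start at x=30: 30 → 34 → 64 → 98 → 162 → 69 → 40 → … (one orbit).
3 cycles of lengths [95, 95, 1].
191 − 3 = 188 transpositions; sign(π) = (−1)^188 = +1.
The Jacobi symbol (103|191) = +1 (Zolotarev) agrees.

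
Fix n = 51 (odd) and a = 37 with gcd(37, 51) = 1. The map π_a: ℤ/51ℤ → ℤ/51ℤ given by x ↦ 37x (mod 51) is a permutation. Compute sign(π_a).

-1

Start at x=7: 7 → 4 → 46 → 19 → 40 → 1 → 37 → … (one orbit).
6 cycles of lengths [16, 16, 16, 1, 1, 1].
Σ(ℓ_i−1) = 51−6 = 45; sign = (−1)^45 = -1.
Check: (37/51) = -1 by Zolotarev.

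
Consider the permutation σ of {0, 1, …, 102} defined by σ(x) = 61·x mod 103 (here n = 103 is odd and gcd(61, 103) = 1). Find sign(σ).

Trace 100: π^k(100) = [100, 23, 64, 93, 8, 76, 1] for k=0..6.
Cycle type of π: 17×6 + 1; total 7 cycles.
Σ(ℓ_i−1) = 103−7 = 96; sign = (−1)^96 = +1.
Check: (61/103) = +1 by Zolotarev.

+1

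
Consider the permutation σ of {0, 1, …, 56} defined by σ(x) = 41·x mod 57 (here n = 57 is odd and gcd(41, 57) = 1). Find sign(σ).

+1

Start at x=8: 8 → 43 → 53 → 7 → 2 → 25 → 56 → … (one orbit).
Decompose π into cycles: lengths [18, 18, 18, 2, 1] (5 cycles, including the fixed point 0).
5 cycles on 57: each ℓ→(−1)^(ℓ−1), product (−1)^52 = +1.
Zolotarev: (41|57) = +1, matching the cycle-count sign.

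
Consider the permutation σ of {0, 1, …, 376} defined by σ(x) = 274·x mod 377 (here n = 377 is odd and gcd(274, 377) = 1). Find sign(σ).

+1

Trace 144: π^k(144) = [144, 248, 92, 326, 352, 313, 183] for k=0..6.
Cycle type of π: 14×26 + 1×13; total 39 cycles.
377 − 39 = 338 transpositions; sign(π) = (−1)^338 = +1.
(274|377)_J = +1 (Zolotarev's lemma cross-check).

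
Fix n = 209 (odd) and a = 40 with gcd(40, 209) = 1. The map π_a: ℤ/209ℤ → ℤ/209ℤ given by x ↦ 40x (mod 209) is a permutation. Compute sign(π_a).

Start at x=10: 10 → 191 → 116 → 42 → 8 → 111 → 51 → … (one orbit).
Decompose π into cycles: lengths [90, 90, 18, 10, 1] (5 cycles, including the fixed point 0).
sign(π) = (−1)^{n − #cycles} = (−1)^{209−5} = (−1)^204 = +1.
Zolotarev: (40|209) = +1, matching the cycle-count sign.

+1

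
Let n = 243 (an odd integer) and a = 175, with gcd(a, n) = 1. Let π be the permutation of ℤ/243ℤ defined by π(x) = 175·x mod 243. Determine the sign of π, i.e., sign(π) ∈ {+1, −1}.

Orbit of 46 under x↦175x: [46, 31, 79, 217, 67, 61, 226]… (length divides ord_243(175)).
Cycle lengths of π_175 on ℤ/243ℤ: [81, 81, 27, 27, 9, 9, 3, 3, 1, 1, 1]; 11 cycles in total.
With 11 cycles on 243 points, sign = (−1)^{243−11} = +1.
(175|243)_J = +1 (Zolotarev's lemma cross-check).

+1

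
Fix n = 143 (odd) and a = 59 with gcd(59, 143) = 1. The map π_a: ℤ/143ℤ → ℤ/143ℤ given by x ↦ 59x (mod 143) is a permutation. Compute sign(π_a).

-1

Trace 113: π^k(113) = [113, 89, 103, 71, 42, 47, 56] for k=0..6.
Decompose π into cycles: lengths [60, 60, 12, 5, 5, 1] (6 cycles, including the fixed point 0).
Σ(ℓ_i−1) = 143−6 = 137; sign = (−1)^137 = -1.
Via Zolotarev, sign(π_{59}) = (59|143) = -1.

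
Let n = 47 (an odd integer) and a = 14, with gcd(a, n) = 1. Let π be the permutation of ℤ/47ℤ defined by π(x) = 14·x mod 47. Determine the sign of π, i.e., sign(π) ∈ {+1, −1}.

+1

Orbit of 7 under x↦14x: [7, 4, 9, 32, 25, 21, 12]… (length divides ord_47(14)).
Decompose π into cycles: lengths [23, 23, 1] (3 cycles, including the fixed point 0).
With 3 cycles on 47 points, sign = (−1)^{47−3} = +1.
Zolotarev: (14|47) = +1, matching the cycle-count sign.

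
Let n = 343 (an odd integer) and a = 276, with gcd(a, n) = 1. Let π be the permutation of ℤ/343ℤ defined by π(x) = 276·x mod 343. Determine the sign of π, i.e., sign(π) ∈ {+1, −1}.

-1

Start at x=215: 215 → 1 → 276 → 30 → 48 → 214 → 68 → … (one orbit).
16 cycles of lengths [42, 42, 42, 42, 42, 42, 42, 6, 6, 6, 6, 6, 6, 6, 6, 1].
With 16 cycles on 343 points, sign = (−1)^{343−16} = -1.
(276|343)_J = -1 (Zolotarev's lemma cross-check).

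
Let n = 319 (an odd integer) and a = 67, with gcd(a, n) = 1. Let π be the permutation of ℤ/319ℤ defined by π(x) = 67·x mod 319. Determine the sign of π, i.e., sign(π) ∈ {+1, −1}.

+1

Start at x=78: 78 → 122 → 199 → 254 → 111 → 100 → 1 → … (one orbit).
The orbit structure of x ↦ 67x mod 319: 33 orbits of sizes [14, 14, 14, 14, 14, 14, 14, 14, 14, 14, 14, 14, 14, 14, 14, 14, 14, 14, 14, 14, 14, 14, 1, 1, 1, 1, 1, 1, 1, 1, 1, 1, 1].
n − c = 319 − 33 = 286; sign = (−1)^286 = +1.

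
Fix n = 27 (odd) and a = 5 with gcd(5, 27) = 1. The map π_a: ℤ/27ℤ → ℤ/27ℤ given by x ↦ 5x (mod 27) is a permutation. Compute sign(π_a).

-1

Trace 16: π^k(16) = [16, 26, 22, 2, 10, 23, 7] for k=0..6.
Cycle lengths of π_5 on ℤ/27ℤ: [18, 6, 2, 1]; 4 cycles in total.
n − c = 27 − 4 = 23; sign = (−1)^23 = -1.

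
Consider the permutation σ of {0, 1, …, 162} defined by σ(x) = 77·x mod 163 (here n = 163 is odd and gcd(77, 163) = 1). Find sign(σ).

Orbit of 22 under x↦77x: [22, 64, 38, 155, 36, 1, 77]… (length divides ord_163(77)).
Cycle type of π: 27×6 + 1; total 7 cycles.
Σ(ℓ_i−1) = 163−7 = 156; sign = (−1)^156 = +1.
Via Zolotarev, sign(π_{77}) = (77|163) = +1.

+1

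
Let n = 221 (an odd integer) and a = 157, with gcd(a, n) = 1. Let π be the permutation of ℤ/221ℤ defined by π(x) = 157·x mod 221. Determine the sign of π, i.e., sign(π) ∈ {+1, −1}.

Orbit of 118 under x↦157x: [118, 183, 1, 157]… (length divides ord_221(157)).
65 cycles of lengths [4, 4, 4, 4, 4, 4, 4, 4, 4, 4, 4, 4, 4, 4, 4, 4, 4, 4, 4, 4, 4, 4, 4, 4, 4, 4, 4, 4, 4, 4, 4, 4, 4, 4, 4, 4, 4, 4, 4, 4, 4, 4, 4, 4, 4, 4, 4, 4, 4, 4, 4, 4, 1, 1, 1, 1, 1, 1, 1, 1, 1, 1, 1, 1, 1].
Σ(ℓ_i−1) = 221−65 = 156; sign = (−1)^156 = +1.

+1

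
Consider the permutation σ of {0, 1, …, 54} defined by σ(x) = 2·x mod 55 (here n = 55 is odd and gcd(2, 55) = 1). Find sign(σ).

Orbit of 32 under x↦2x: [32, 9, 18, 36, 17, 34, 13]… (length divides ord_55(2)).
Cycle type of π: 20×2 + 10 + 4 + 1; total 5 cycles.
55 − 5 = 50 transpositions; sign(π) = (−1)^50 = +1.
Check: (2/55) = +1 by Zolotarev.

+1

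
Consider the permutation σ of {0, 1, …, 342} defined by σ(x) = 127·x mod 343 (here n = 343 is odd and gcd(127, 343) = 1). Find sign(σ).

+1

Trace 8: π^k(8) = [8, 330, 64, 239, 169, 197, 323] for k=0..6.
Cycle type of π: 49×6 + 7×6 + 1×7; total 19 cycles.
With 19 cycles on 343 points, sign = (−1)^{343−19} = +1.
The Jacobi symbol (127|343) = +1 (Zolotarev) agrees.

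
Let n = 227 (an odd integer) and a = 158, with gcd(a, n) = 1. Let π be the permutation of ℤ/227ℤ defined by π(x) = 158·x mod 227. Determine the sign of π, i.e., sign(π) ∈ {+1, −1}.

-1

Trace 211: π^k(211) = [211, 196, 96, 186, 105, 19, 51] for k=0..6.
The orbit structure of x ↦ 158x mod 227: 2 orbits of sizes [226, 1].
2 cycles on 227: each ℓ→(−1)^(ℓ−1), product (−1)^225 = -1.
(158|227)_J = -1 (Zolotarev's lemma cross-check).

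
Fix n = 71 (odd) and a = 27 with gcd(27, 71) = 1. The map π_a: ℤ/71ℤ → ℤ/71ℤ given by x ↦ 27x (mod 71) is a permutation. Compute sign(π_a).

+1

Start at x=15: 15 → 50 → 1 → 27 → 19 → 16 → 6 → … (one orbit).
3 cycles of lengths [35, 35, 1].
sign(π) = (−1)^{n − #cycles} = (−1)^{71−3} = (−1)^68 = +1.
Via Zolotarev, sign(π_{27}) = (27|71) = +1.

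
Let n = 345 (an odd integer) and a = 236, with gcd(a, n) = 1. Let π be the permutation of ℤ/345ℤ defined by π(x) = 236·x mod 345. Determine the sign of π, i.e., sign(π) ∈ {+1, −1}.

Trace 41: π^k(41) = [41, 16, 326, 1, 236, 151, 101] for k=0..6.
The orbit structure of x ↦ 236x mod 345: 30 orbits of sizes [22, 22, 22, 22, 22, 22, 22, 22, 22, 22, 11, 11, 11, 11, 11, 11, 11, 11, 11, 11, 2, 2, 2, 2, 2, 1, 1, 1, 1, 1].
sign(π) = (−1)^{n − #cycles} = (−1)^{345−30} = (−1)^315 = -1.
The Jacobi symbol (236|345) = -1 (Zolotarev) agrees.

-1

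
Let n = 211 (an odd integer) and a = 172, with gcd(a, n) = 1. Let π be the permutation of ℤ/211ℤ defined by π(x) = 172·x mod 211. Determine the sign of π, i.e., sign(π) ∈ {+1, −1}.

Start at x=84: 84 → 100 → 109 → 180 → 154 → 113 → 24 → … (one orbit).
Cycle type of π: 105×2 + 1; total 3 cycles.
sign(π) = (−1)^{n − #cycles} = (−1)^{211−3} = (−1)^208 = +1.

+1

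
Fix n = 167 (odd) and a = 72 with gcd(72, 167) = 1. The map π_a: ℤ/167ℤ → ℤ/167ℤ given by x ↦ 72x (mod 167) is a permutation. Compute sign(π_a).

+1

Start at x=14: 14 → 6 → 98 → 42 → 18 → 127 → 126 → … (one orbit).
π_72 has 3 disjoint cycles with lengths [83, 83, 1] on {0,…,166}.
Σ(ℓ_i−1) = 167−3 = 164; sign = (−1)^164 = +1.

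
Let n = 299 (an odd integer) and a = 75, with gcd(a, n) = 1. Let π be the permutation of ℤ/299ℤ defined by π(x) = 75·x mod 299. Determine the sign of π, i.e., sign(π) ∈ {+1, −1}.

+1

Orbit of 82 under x↦75x: [82, 170, 192, 48, 12, 3, 225]… (length divides ord_299(75)).
9 cycles of lengths [66, 66, 66, 66, 11, 11, 6, 6, 1].
9 cycles on 299: each ℓ→(−1)^(ℓ−1), product (−1)^290 = +1.
The Jacobi symbol (75|299) = +1 (Zolotarev) agrees.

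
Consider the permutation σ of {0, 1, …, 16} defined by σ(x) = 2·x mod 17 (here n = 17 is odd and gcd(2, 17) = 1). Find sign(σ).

+1

Orbit of 16 under x↦2x: [16, 15, 13, 9, 1, 2, 4]… (length divides ord_17(2)).
Decompose π into cycles: lengths [8, 8, 1] (3 cycles, including the fixed point 0).
n − c = 17 − 3 = 14; sign = (−1)^14 = +1.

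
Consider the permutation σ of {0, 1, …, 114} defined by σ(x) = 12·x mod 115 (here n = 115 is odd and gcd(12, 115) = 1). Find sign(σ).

Trace 94: π^k(94) = [94, 93, 81, 52, 49, 13, 41] for k=0..6.
π_12 has 6 disjoint cycles with lengths [44, 44, 11, 11, 4, 1] on {0,…,114}.
sign(π) = (−1)^{n − #cycles} = (−1)^{115−6} = (−1)^109 = -1.
Check: (12/115) = -1 by Zolotarev.

-1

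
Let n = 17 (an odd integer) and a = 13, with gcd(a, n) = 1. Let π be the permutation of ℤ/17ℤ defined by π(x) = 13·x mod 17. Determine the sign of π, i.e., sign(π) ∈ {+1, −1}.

+1

Trace 1: π^k(1) = [1, 13, 16, 4] for k=0..3.
The orbit structure of x ↦ 13x mod 17: 5 orbits of sizes [4, 4, 4, 4, 1].
n − c = 17 − 5 = 12; sign = (−1)^12 = +1.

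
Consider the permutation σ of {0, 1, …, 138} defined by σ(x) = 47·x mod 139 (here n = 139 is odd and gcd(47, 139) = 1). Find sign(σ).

Trace 118: π^k(118) = [118, 125, 37, 71, 1, 47, 124] for k=0..6.
Cycle lengths of π_47 on ℤ/139ℤ: [69, 69, 1]; 3 cycles in total.
sign(π) = (−1)^{n − #cycles} = (−1)^{139−3} = (−1)^136 = +1.

+1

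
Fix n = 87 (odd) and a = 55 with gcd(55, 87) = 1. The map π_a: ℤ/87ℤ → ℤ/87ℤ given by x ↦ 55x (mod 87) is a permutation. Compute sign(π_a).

-1

Trace 13: π^k(13) = [13, 19, 1, 55, 67, 31, 52] for k=0..6.
Cycle type of π: 28×3 + 1×3; total 6 cycles.
6 cycles on 87: each ℓ→(−1)^(ℓ−1), product (−1)^81 = -1.
Via Zolotarev, sign(π_{55}) = (55|87) = -1.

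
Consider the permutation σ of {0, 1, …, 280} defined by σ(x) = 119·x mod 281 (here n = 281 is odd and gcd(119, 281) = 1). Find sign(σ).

+1

Trace 45: π^k(45) = [45, 16, 218, 90, 32, 155, 180] for k=0..6.
π_119 has 5 disjoint cycles with lengths [70, 70, 70, 70, 1] on {0,…,280}.
281 − 5 = 276 transpositions; sign(π) = (−1)^276 = +1.
(119|281)_J = +1 (Zolotarev's lemma cross-check).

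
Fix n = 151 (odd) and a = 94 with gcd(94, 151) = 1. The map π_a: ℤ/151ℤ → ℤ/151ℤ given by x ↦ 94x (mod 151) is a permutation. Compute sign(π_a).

Orbit of 44 under x↦94x: [44, 59, 110, 72, 124, 29, 8]… (length divides ord_151(94)).
7 cycles of lengths [25, 25, 25, 25, 25, 25, 1].
sign(π) = (−1)^{n − #cycles} = (−1)^{151−7} = (−1)^144 = +1.
Via Zolotarev, sign(π_{94}) = (94|151) = +1.

+1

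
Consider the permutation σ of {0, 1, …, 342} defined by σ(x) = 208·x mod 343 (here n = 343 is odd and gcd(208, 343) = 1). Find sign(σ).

-1

Start at x=166: 166 → 228 → 90 → 198 → 24 → 190 → 75 → … (one orbit).
4 cycles of lengths [294, 42, 6, 1].
n − c = 343 − 4 = 339; sign = (−1)^339 = -1.
The Jacobi symbol (208|343) = -1 (Zolotarev) agrees.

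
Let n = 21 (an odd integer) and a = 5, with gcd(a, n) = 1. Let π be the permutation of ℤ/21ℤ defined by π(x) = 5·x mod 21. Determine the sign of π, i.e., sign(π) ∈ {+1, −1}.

Orbit of 1 under x↦5x: [1, 5, 4, 20, 16, 17]… (length divides ord_21(5)).
Cycle lengths of π_5 on ℤ/21ℤ: [6, 6, 6, 2, 1]; 5 cycles in total.
5 cycles on 21: each ℓ→(−1)^(ℓ−1), product (−1)^16 = +1.
Check: (5/21) = +1 by Zolotarev.

+1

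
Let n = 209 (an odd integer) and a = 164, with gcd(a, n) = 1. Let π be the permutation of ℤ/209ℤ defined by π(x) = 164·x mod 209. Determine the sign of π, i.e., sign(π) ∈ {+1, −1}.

Trace 45: π^k(45) = [45, 65, 1, 164, 144, 208] for k=0..5.
39 cycles of lengths [6, 6, 6, 6, 6, 6, 6, 6, 6, 6, 6, 6, 6, 6, 6, 6, 6, 6, 6, 6, 6, 6, 6, 6, 6, 6, 6, 6, 6, 6, 6, 6, 6, 2, 2, 2, 2, 2, 1].
With 39 cycles on 209 points, sign = (−1)^{209−39} = +1.
Zolotarev: (164|209) = +1, matching the cycle-count sign.

+1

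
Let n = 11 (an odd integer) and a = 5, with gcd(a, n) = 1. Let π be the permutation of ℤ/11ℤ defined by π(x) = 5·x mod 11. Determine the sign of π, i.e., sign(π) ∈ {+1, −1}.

+1

Orbit of 1 under x↦5x: [1, 5, 3, 4, 9]… (length divides ord_11(5)).
The orbit structure of x ↦ 5x mod 11: 3 orbits of sizes [5, 5, 1].
Σ(ℓ_i−1) = 11−3 = 8; sign = (−1)^8 = +1.
The Jacobi symbol (5|11) = +1 (Zolotarev) agrees.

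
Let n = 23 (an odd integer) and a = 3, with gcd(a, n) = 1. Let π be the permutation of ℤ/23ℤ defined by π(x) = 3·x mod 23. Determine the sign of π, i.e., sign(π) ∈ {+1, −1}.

+1

Start at x=2: 2 → 6 → 18 → 8 → 1 → 3 → 9 → … (one orbit).
Cycle lengths of π_3 on ℤ/23ℤ: [11, 11, 1]; 3 cycles in total.
Σ(ℓ_i−1) = 23−3 = 20; sign = (−1)^20 = +1.
Check: (3/23) = +1 by Zolotarev.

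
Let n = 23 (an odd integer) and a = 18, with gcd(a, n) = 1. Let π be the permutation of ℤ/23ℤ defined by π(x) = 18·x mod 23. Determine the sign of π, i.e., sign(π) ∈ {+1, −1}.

Start at x=9: 9 → 1 → 18 → 2 → 13 → 4 → 3 → … (one orbit).
Cycle type of π: 11×2 + 1; total 3 cycles.
sign(π) = (−1)^{n − #cycles} = (−1)^{23−3} = (−1)^20 = +1.
Via Zolotarev, sign(π_{18}) = (18|23) = +1.

+1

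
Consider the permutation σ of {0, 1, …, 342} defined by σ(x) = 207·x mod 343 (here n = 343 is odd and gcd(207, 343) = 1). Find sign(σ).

+1

Start at x=58: 58 → 1 → 207 → 317 → 106 → 333 → 331 → … (one orbit).
Cycle type of π: 147×2 + 21×2 + 3×2 + 1; total 7 cycles.
Σ(ℓ_i−1) = 343−7 = 336; sign = (−1)^336 = +1.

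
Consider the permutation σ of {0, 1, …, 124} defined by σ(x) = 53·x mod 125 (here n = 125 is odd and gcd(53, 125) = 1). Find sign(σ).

-1

Trace 118: π^k(118) = [118, 4, 87, 111, 8, 49, 97] for k=0..6.
The orbit structure of x ↦ 53x mod 125: 4 orbits of sizes [100, 20, 4, 1].
125 − 4 = 121 transpositions; sign(π) = (−1)^121 = -1.
Via Zolotarev, sign(π_{53}) = (53|125) = -1.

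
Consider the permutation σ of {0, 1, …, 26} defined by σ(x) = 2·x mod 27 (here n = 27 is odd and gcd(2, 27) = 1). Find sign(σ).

Start at x=13: 13 → 26 → 25 → 23 → 19 → 11 → 22 → … (one orbit).
Decompose π into cycles: lengths [18, 6, 2, 1] (4 cycles, including the fixed point 0).
4 cycles on 27: each ℓ→(−1)^(ℓ−1), product (−1)^23 = -1.
Via Zolotarev, sign(π_{2}) = (2|27) = -1.

-1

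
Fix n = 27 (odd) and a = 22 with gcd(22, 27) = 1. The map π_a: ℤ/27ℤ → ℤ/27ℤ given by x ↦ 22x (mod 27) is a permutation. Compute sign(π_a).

+1

Orbit of 10 under x↦22x: [10, 4, 7, 19, 13, 16, 1]… (length divides ord_27(22)).
Cycle type of π: 9×2 + 3×2 + 1×3; total 7 cycles.
n − c = 27 − 7 = 20; sign = (−1)^20 = +1.
Zolotarev: (22|27) = +1, matching the cycle-count sign.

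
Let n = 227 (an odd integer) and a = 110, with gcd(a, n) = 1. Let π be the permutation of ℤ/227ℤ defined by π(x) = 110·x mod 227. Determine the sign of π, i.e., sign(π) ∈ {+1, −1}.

+1

Trace 85: π^k(85) = [85, 43, 190, 16, 171, 196, 222] for k=0..6.
3 cycles of lengths [113, 113, 1].
With 3 cycles on 227 points, sign = (−1)^{227−3} = +1.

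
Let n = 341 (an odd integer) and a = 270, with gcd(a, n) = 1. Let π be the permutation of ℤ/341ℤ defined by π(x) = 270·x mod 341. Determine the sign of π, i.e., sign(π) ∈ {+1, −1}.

Orbit of 59 under x↦270x: [59, 244, 67, 17, 157, 106, 317]… (length divides ord_341(270)).
Cycle lengths of π_270 on ℤ/341ℤ: [30, 30, 30, 30, 30, 30, 30, 30, 30, 30, 30, 10, 1]; 13 cycles in total.
Σ(ℓ_i−1) = 341−13 = 328; sign = (−1)^328 = +1.

+1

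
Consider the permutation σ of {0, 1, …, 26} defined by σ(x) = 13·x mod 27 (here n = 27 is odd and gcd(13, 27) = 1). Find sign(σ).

Start at x=22: 22 → 16 → 19 → 4 → 25 → 1 → 13 → … (one orbit).
Cycle type of π: 9×2 + 3×2 + 1×3; total 7 cycles.
7 cycles on 27: each ℓ→(−1)^(ℓ−1), product (−1)^20 = +1.

+1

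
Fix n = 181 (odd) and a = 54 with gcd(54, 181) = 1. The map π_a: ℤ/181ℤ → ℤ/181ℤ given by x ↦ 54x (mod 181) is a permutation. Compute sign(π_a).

-1

Orbit of 116 under x↦54x: [116, 110, 148, 28, 64, 17, 13]… (length divides ord_181(54)).
The orbit structure of x ↦ 54x mod 181: 2 orbits of sizes [180, 1].
Σ(ℓ_i−1) = 181−2 = 179; sign = (−1)^179 = -1.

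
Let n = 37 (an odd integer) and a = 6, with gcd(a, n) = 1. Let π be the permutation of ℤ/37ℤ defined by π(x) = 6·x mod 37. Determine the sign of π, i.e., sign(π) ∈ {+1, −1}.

-1

Start at x=36: 36 → 31 → 1 → 6 → 36 (one orbit).
10 cycles of lengths [4, 4, 4, 4, 4, 4, 4, 4, 4, 1].
With 10 cycles on 37 points, sign = (−1)^{37−10} = -1.
Via Zolotarev, sign(π_{6}) = (6|37) = -1.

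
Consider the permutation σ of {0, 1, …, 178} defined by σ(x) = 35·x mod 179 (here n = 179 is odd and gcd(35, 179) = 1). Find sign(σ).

-1

Trace 61: π^k(61) = [61, 166, 82, 6, 31, 11, 27] for k=0..6.
Cycle lengths of π_35 on ℤ/179ℤ: [178, 1]; 2 cycles in total.
n − c = 179 − 2 = 177; sign = (−1)^177 = -1.
Zolotarev: (35|179) = -1, matching the cycle-count sign.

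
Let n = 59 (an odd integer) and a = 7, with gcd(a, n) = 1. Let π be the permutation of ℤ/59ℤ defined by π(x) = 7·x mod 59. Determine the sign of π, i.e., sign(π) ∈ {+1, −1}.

Trace 3: π^k(3) = [3, 21, 29, 26, 5, 35, 9] for k=0..6.
Cycle type of π: 29×2 + 1; total 3 cycles.
n − c = 59 − 3 = 56; sign = (−1)^56 = +1.

+1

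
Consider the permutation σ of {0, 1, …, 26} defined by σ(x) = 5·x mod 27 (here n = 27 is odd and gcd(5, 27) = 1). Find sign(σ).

-1

Trace 5: π^k(5) = [5, 25, 17, 4, 20, 19, 14] for k=0..6.
Cycle type of π: 18 + 6 + 2 + 1; total 4 cycles.
4 cycles on 27: each ℓ→(−1)^(ℓ−1), product (−1)^23 = -1.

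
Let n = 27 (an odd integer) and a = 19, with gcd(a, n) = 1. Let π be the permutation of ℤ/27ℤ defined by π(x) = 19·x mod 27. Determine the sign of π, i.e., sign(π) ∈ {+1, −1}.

+1

Orbit of 19 under x↦19x: [19, 10, 1]… (length divides ord_27(19)).
Cycle type of π: 3×6 + 1×9; total 15 cycles.
sign(π) = (−1)^{n − #cycles} = (−1)^{27−15} = (−1)^12 = +1.
Via Zolotarev, sign(π_{19}) = (19|27) = +1.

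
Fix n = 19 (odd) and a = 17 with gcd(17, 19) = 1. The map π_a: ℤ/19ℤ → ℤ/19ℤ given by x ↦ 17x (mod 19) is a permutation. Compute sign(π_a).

Start at x=1: 1 → 17 → 4 → 11 → 16 → 6 → 7 → … (one orbit).
The orbit structure of x ↦ 17x mod 19: 3 orbits of sizes [9, 9, 1].
3 cycles on 19: each ℓ→(−1)^(ℓ−1), product (−1)^16 = +1.

+1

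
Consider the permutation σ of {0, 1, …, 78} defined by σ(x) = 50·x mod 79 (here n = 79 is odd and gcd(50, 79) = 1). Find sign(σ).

+1

Start at x=62: 62 → 19 → 2 → 21 → 23 → 44 → 67 → … (one orbit).
Decompose π into cycles: lengths [39, 39, 1] (3 cycles, including the fixed point 0).
Σ(ℓ_i−1) = 79−3 = 76; sign = (−1)^76 = +1.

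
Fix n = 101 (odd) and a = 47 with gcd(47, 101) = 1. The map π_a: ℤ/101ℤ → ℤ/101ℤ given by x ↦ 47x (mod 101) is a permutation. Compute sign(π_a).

Trace 96: π^k(96) = [96, 68, 65, 25, 64, 79, 77] for k=0..6.
Cycle lengths of π_47 on ℤ/101ℤ: [50, 50, 1]; 3 cycles in total.
sign(π) = (−1)^{n − #cycles} = (−1)^{101−3} = (−1)^98 = +1.

+1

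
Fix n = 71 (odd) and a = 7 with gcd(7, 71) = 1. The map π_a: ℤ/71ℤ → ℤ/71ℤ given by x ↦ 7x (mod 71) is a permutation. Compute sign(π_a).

-1

Orbit of 1 under x↦7x: [1, 7, 49, 59, 58, 51, 2]… (length divides ord_71(7)).
Cycle type of π: 70 + 1; total 2 cycles.
n − c = 71 − 2 = 69; sign = (−1)^69 = -1.
Check: (7/71) = -1 by Zolotarev.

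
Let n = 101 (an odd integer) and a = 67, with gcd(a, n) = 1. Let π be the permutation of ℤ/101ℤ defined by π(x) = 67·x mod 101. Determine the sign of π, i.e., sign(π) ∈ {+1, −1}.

-1

Start at x=83: 83 → 6 → 99 → 68 → 11 → 30 → 91 → … (one orbit).
The orbit structure of x ↦ 67x mod 101: 2 orbits of sizes [100, 1].
2 cycles on 101: each ℓ→(−1)^(ℓ−1), product (−1)^99 = -1.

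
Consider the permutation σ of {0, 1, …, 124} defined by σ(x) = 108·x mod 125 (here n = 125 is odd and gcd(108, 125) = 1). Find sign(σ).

-1

Trace 9: π^k(9) = [9, 97, 101, 33, 64, 37, 121] for k=0..6.
Decompose π into cycles: lengths [100, 20, 4, 1] (4 cycles, including the fixed point 0).
With 4 cycles on 125 points, sign = (−1)^{125−4} = -1.
(108|125)_J = -1 (Zolotarev's lemma cross-check).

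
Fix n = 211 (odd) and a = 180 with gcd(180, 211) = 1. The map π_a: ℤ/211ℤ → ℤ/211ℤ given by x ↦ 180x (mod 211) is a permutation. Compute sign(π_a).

Trace 185: π^k(185) = [185, 173, 123, 196, 43, 144, 178] for k=0..6.
11 cycles of lengths [21, 21, 21, 21, 21, 21, 21, 21, 21, 21, 1].
Σ(ℓ_i−1) = 211−11 = 200; sign = (−1)^200 = +1.

+1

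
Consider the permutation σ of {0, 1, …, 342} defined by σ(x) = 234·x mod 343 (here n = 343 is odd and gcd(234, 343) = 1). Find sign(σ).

-1

Start at x=167: 167 → 319 → 215 → 232 → 94 → 44 → 6 → … (one orbit).
Cycle type of π: 294 + 42 + 6 + 1; total 4 cycles.
4 cycles on 343: each ℓ→(−1)^(ℓ−1), product (−1)^339 = -1.
The Jacobi symbol (234|343) = -1 (Zolotarev) agrees.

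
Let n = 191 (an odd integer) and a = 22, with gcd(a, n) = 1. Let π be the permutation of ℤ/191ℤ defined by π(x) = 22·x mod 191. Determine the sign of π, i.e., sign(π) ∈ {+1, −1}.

Start at x=6: 6 → 132 → 39 → 94 → 158 → 38 → 72 → … (one orbit).
Decompose π into cycles: lengths [190, 1] (2 cycles, including the fixed point 0).
n − c = 191 − 2 = 189; sign = (−1)^189 = -1.
Zolotarev: (22|191) = -1, matching the cycle-count sign.

-1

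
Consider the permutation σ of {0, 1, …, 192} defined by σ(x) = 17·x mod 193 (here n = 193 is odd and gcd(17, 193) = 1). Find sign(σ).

-1

Start at x=49: 49 → 61 → 72 → 66 → 157 → 160 → 18 → … (one orbit).
2 cycles of lengths [192, 1].
193 − 2 = 191 transpositions; sign(π) = (−1)^191 = -1.
Check: (17/193) = -1 by Zolotarev.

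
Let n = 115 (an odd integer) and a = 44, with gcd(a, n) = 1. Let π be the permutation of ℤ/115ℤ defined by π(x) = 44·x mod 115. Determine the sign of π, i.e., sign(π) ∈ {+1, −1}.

Start at x=41: 41 → 79 → 26 → 109 → 81 → 114 → 71 → … (one orbit).
π_44 has 8 disjoint cycles with lengths [22, 22, 22, 22, 22, 2, 2, 1] on {0,…,114}.
With 8 cycles on 115 points, sign = (−1)^{115−8} = -1.

-1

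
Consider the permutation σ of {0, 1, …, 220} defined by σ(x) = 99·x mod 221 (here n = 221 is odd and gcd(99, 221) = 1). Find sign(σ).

+1

Start at x=190: 190 → 25 → 44 → 157 → 73 → 155 → 96 → … (one orbit).
π_99 has 17 disjoint cycles with lengths [16, 16, 16, 16, 16, 16, 16, 16, 16, 16, 16, 16, 16, 4, 4, 4, 1] on {0,…,220}.
sign(π) = (−1)^{n − #cycles} = (−1)^{221−17} = (−1)^204 = +1.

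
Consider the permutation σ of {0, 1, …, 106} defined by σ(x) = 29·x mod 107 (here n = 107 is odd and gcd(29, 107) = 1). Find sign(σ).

Orbit of 1 under x↦29x: [1, 29, 92, 100, 11, 105, 49]… (length divides ord_107(29)).
π_29 has 3 disjoint cycles with lengths [53, 53, 1] on {0,…,106}.
sign(π) = (−1)^{n − #cycles} = (−1)^{107−3} = (−1)^104 = +1.
Check: (29/107) = +1 by Zolotarev.

+1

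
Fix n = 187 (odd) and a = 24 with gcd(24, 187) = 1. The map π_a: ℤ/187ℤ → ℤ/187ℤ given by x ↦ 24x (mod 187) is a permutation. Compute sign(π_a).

Trace 40: π^k(40) = [40, 25, 39, 1, 24, 15, 173] for k=0..6.
Decompose π into cycles: lengths [80, 80, 16, 10, 1] (5 cycles, including the fixed point 0).
With 5 cycles on 187 points, sign = (−1)^{187−5} = +1.

+1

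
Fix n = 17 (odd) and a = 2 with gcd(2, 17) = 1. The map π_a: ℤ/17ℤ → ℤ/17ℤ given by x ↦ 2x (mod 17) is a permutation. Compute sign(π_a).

+1

Orbit of 13 under x↦2x: [13, 9, 1, 2, 4, 8, 16]… (length divides ord_17(2)).
3 cycles of lengths [8, 8, 1].
n − c = 17 − 3 = 14; sign = (−1)^14 = +1.
Check: (2/17) = +1 by Zolotarev.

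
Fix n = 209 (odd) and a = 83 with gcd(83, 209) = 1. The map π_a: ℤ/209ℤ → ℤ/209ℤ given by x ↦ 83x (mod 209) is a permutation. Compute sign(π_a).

Start at x=102: 102 → 106 → 20 → 197 → 49 → 96 → 26 → … (one orbit).
Cycle type of π: 30×6 + 10 + 3×6 + 1; total 14 cycles.
Σ(ℓ_i−1) = 209−14 = 195; sign = (−1)^195 = -1.

-1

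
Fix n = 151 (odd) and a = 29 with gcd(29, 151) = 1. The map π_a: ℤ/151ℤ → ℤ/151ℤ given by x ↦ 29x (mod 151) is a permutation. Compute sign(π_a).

+1

Trace 78: π^k(78) = [78, 148, 64, 44, 68, 9, 110] for k=0..6.
The orbit structure of x ↦ 29x mod 151: 7 orbits of sizes [25, 25, 25, 25, 25, 25, 1].
Σ(ℓ_i−1) = 151−7 = 144; sign = (−1)^144 = +1.
Zolotarev: (29|151) = +1, matching the cycle-count sign.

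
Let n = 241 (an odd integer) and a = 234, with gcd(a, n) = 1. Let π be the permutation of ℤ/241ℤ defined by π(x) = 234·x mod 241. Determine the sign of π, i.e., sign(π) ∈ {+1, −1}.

-1

Trace 217: π^k(217) = [217, 168, 29, 38, 216, 175, 221] for k=0..6.
Cycle type of π: 240 + 1; total 2 cycles.
Σ(ℓ_i−1) = 241−2 = 239; sign = (−1)^239 = -1.
Via Zolotarev, sign(π_{234}) = (234|241) = -1.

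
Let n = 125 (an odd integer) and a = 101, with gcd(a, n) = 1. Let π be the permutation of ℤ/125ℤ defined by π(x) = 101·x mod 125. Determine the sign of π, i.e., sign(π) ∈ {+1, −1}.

Trace 76: π^k(76) = [76, 51, 26, 1, 101] for k=0..4.
Cycle lengths of π_101 on ℤ/125ℤ: [5, 5, 5, 5, 5, 5, 5, 5, 5, 5, 5, 5, 5, 5, 5, 5, 5, 5, 5, 5, 1, 1, 1, 1, 1, 1, 1, 1, 1, 1, 1, 1, 1, 1, 1, 1, 1, 1, 1, 1, 1, 1, 1, 1, 1]; 45 cycles in total.
125 − 45 = 80 transpositions; sign(π) = (−1)^80 = +1.
Via Zolotarev, sign(π_{101}) = (101|125) = +1.

+1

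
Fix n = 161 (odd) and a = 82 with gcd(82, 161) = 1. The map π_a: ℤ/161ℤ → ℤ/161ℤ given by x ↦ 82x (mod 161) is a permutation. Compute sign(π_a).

Orbit of 139 under x↦82x: [139, 128, 31, 127, 110, 4, 6]… (length divides ord_161(82)).
π_82 has 6 disjoint cycles with lengths [66, 66, 11, 11, 6, 1] on {0,…,160}.
With 6 cycles on 161 points, sign = (−1)^{161−6} = -1.

-1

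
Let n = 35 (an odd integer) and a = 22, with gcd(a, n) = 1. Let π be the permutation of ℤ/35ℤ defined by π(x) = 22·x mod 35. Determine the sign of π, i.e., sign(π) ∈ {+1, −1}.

-1

Orbit of 22 under x↦22x: [22, 29, 8, 1]… (length divides ord_35(22)).
14 cycles of lengths [4, 4, 4, 4, 4, 4, 4, 1, 1, 1, 1, 1, 1, 1].
35 − 14 = 21 transpositions; sign(π) = (−1)^21 = -1.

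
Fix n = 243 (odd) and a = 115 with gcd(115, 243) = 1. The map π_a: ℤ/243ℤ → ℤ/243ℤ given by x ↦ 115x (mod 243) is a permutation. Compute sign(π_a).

Orbit of 70 under x↦115x: [70, 31, 163, 34, 22, 100, 79]… (length divides ord_243(115)).
Cycle lengths of π_115 on ℤ/243ℤ: [81, 81, 27, 27, 9, 9, 3, 3, 1, 1, 1]; 11 cycles in total.
Σ(ℓ_i−1) = 243−11 = 232; sign = (−1)^232 = +1.
Zolotarev: (115|243) = +1, matching the cycle-count sign.

+1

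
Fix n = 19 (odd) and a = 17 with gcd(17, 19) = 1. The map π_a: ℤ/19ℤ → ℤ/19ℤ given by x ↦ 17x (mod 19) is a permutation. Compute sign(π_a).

+1

Trace 11: π^k(11) = [11, 16, 6, 7, 5, 9, 1] for k=0..6.
The orbit structure of x ↦ 17x mod 19: 3 orbits of sizes [9, 9, 1].
3 cycles on 19: each ℓ→(−1)^(ℓ−1), product (−1)^16 = +1.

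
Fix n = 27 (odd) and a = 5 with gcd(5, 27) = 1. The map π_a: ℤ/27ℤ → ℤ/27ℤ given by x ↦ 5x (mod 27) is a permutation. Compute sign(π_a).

-1

Start at x=7: 7 → 8 → 13 → 11 → 1 → 5 → 25 → … (one orbit).
Decompose π into cycles: lengths [18, 6, 2, 1] (4 cycles, including the fixed point 0).
n − c = 27 − 4 = 23; sign = (−1)^23 = -1.
(5|27)_J = -1 (Zolotarev's lemma cross-check).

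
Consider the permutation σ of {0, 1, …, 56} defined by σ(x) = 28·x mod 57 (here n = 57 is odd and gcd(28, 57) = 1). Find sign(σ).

+1

Orbit of 16 under x↦28x: [16, 49, 4, 55, 1, 28, 43]… (length divides ord_57(28)).
Decompose π into cycles: lengths [9, 9, 9, 9, 9, 9, 1, 1, 1] (9 cycles, including the fixed point 0).
9 cycles on 57: each ℓ→(−1)^(ℓ−1), product (−1)^48 = +1.
The Jacobi symbol (28|57) = +1 (Zolotarev) agrees.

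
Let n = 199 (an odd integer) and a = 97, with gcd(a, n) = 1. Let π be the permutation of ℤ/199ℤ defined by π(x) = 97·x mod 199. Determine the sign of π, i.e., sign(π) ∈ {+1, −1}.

-1

Start at x=53: 53 → 166 → 182 → 142 → 43 → 191 → 20 → … (one orbit).
2 cycles of lengths [198, 1].
Σ(ℓ_i−1) = 199−2 = 197; sign = (−1)^197 = -1.
Check: (97/199) = -1 by Zolotarev.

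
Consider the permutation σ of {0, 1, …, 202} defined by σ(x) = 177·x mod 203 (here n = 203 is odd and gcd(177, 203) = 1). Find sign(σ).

Start at x=78: 78 → 2 → 151 → 134 → 170 → 46 → 22 → … (one orbit).
The orbit structure of x ↦ 177x mod 203: 6 orbits of sizes [84, 84, 28, 3, 3, 1].
n − c = 203 − 6 = 197; sign = (−1)^197 = -1.
(177|203)_J = -1 (Zolotarev's lemma cross-check).

-1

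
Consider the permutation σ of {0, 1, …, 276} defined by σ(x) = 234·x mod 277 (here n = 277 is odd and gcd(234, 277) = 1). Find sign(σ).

-1

Start at x=78: 78 → 247 → 182 → 207 → 240 → 206 → 6 → … (one orbit).
π_234 has 2 disjoint cycles with lengths [276, 1] on {0,…,276}.
n − c = 277 − 2 = 275; sign = (−1)^275 = -1.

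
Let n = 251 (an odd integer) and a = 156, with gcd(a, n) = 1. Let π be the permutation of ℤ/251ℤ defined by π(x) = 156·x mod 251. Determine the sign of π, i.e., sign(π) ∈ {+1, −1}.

+1

Orbit of 233 under x↦156x: [233, 204, 198, 15, 81, 86, 113]… (length divides ord_251(156)).
Cycle type of π: 125×2 + 1; total 3 cycles.
With 3 cycles on 251 points, sign = (−1)^{251−3} = +1.
Via Zolotarev, sign(π_{156}) = (156|251) = +1.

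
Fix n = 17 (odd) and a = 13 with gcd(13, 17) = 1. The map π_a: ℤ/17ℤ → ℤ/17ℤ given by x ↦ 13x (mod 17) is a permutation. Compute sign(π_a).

Start at x=13: 13 → 16 → 4 → 1 → 13 (one orbit).
The orbit structure of x ↦ 13x mod 17: 5 orbits of sizes [4, 4, 4, 4, 1].
17 − 5 = 12 transpositions; sign(π) = (−1)^12 = +1.
The Jacobi symbol (13|17) = +1 (Zolotarev) agrees.

+1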